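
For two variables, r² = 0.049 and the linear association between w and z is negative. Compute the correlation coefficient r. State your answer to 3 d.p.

|r| = √0.049 = 0.221
The association is negative, so r = −0.221.

-0.221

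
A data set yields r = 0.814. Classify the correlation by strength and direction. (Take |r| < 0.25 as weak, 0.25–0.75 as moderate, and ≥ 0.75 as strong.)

strong positive

r = 0.814 > 0 so the relationship is positive.
|r| = 0.814, which falls in the strong range.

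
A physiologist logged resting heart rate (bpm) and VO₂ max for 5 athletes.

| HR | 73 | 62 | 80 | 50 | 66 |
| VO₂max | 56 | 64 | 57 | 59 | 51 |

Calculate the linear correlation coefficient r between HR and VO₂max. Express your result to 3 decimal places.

n = 5, Σx = 331, Σy = 287, Σx² = 22429, Σy² = 16563, Σxy = 18932
nΣxy − ΣxΣy = 94660 − 94997 = -337
nΣx² − (Σx)² = 112145 − 109561 = 2584; nΣy² − (Σy)² = 82815 − 82369 = 446
r = -337 / √(2584 × 446) = -337 / 1073.5288 ≈ -0.314

-0.314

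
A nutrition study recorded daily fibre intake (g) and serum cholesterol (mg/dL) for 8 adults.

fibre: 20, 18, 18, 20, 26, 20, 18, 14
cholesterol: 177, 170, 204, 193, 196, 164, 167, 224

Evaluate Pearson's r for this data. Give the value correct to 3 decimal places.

n = 8, Σx = 154, Σy = 1495, Σx² = 3044, Σy² = 282471, Σxy = 28650
nΣxy − ΣxΣy = 229200 − 230230 = -1030
nΣx² − (Σx)² = 24352 − 23716 = 636; nΣy² − (Σy)² = 2259768 − 2235025 = 24743
r = -1030 / √(636 × 24743) = -1030 / 3966.9318 ≈ -0.260

-0.260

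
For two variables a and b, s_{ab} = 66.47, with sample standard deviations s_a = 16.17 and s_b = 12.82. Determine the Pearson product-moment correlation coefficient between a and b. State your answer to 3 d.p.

0.321

r = Cov(a,b) / (s_a · s_b) = 66.47 / (16.17 × 12.82)
  = 66.47 / 207.2994 ≈ 0.321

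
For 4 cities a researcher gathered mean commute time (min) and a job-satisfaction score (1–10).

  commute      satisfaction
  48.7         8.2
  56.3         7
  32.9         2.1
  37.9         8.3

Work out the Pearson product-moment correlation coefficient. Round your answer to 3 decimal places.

0.561

n = 4, Σx = 175.8, Σy = 25.6, Σx² = 8060.2, Σy² = 189.54, Σxy = 1177.1
nΣxy − ΣxΣy = 4708.4 − 4500.48 = 207.92
nΣx² − (Σx)² = 32240.8 − 30905.64 = 1335.16; nΣy² − (Σy)² = 758.16 − 655.36 = 102.8
r = 207.92 / √(1335.16 × 102.8) = 207.92 / 370.4787 ≈ 0.561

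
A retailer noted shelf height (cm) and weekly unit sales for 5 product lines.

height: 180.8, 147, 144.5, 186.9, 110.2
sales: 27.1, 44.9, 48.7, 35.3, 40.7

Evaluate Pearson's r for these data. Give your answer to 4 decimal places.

n = 5, Σx = 769.4, Σy = 196.7, Σx² = 122253.54, Σy² = 8024.69, Σxy = 29619.84
nΣxy − ΣxΣy = 148099.2 − 151340.98 = -3241.78
nΣx² − (Σx)² = 611267.7 − 591976.36 = 19291.34; nΣy² − (Σy)² = 40123.45 − 38690.89 = 1432.56
r = -3241.78 / √(19291.34 × 1432.56) = -3241.78 / 5256.9955 ≈ -0.6167

-0.6167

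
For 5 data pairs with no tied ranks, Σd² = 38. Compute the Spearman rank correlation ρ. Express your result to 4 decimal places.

ρ = 1 − 6Σd² / [n(n²−1)] = 1 − 6×38 / (5×24)
  = 1 − 228/120 = 1 − 1.90000 ≈ -0.9000

-0.9000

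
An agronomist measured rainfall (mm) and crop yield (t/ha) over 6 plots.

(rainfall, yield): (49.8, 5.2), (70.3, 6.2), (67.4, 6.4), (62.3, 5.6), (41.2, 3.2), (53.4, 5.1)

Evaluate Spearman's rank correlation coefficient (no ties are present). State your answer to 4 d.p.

0.8857

Rank rainfall: 2, 6, 5, 4, 1, 3
Rank yield: 3, 5, 6, 4, 1, 2
d = rank(rainfall) − rank(yield): -1, 1, -1, 0, 0, 1; Σd² = 4
ρ = 1 − 6Σd² / [n(n²−1)] = 1 − 6×4 / (6×35) = 1 − 24/210 ≈ 0.8857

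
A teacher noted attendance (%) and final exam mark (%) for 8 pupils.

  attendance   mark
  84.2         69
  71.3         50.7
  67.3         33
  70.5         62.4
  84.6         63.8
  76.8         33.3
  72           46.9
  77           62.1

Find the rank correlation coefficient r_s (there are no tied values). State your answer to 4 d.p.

0.6429

Rank attendance: 7, 3, 1, 2, 8, 5, 4, 6
Rank mark: 8, 4, 1, 6, 7, 2, 3, 5
d = rank(attendance) − rank(mark): -1, -1, 0, -4, 1, 3, 1, 1; Σd² = 30
ρ = 1 − 6Σd² / [n(n²−1)] = 1 − 6×30 / (8×63) = 1 − 180/504 ≈ 0.6429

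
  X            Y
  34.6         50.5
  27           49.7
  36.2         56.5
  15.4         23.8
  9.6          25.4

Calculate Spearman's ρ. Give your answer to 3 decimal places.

Rank X: 4, 3, 5, 2, 1
Rank Y: 4, 3, 5, 1, 2
d = rank(X) − rank(Y): 0, 0, 0, 1, -1; Σd² = 2
ρ = 1 − 6Σd² / [n(n²−1)] = 1 − 6×2 / (5×24) = 1 − 12/120 ≈ 0.900

0.900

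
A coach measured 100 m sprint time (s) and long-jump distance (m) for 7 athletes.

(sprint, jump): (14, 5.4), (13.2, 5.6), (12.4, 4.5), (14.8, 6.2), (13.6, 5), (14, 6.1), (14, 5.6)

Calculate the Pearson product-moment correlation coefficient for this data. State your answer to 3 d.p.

0.833

n = 7, Σx = 96, Σy = 38.4, Σx² = 1320, Σy² = 212.78, Σxy = 528.88
nΣxy − ΣxΣy = 3702.16 − 3686.4 = 15.76
nΣx² − (Σx)² = 9240 − 9216 = 24; nΣy² − (Σy)² = 1489.46 − 1474.56 = 14.9
r = 15.76 / √(24 × 14.9) = 15.76 / 18.9103 ≈ 0.833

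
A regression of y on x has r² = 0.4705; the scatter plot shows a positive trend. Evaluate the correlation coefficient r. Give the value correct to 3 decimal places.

|r| = √0.4705 = 0.686
The association is positive, so r = 0.686.

0.686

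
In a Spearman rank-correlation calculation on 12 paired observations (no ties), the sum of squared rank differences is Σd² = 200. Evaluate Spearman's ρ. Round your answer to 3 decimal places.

ρ = 1 − 6Σd² / [n(n²−1)] = 1 − 6×200 / (12×143)
  = 1 − 1200/1716 = 1 − 0.6993 ≈ 0.301

0.301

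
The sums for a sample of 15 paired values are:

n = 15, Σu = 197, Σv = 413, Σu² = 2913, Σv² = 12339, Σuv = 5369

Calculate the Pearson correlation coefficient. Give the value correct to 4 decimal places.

r = (nΣuv − ΣuΣv) / √[(nΣu² − (Σu)²)(nΣv² − (Σv)²)]
Numerator: 15×5369 − 197×413 = -826
Denominator: √[(43695 − 38809)(185085 − 170569)] = √[4886 × 14516] = 8421.7086
r = -826 / 8421.7086 ≈ -0.0981

-0.0981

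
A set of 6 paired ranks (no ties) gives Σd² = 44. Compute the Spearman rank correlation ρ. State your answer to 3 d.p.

-0.257

ρ = 1 − 6Σd² / [n(n²−1)] = 1 − 6×44 / (6×35)
  = 1 − 264/210 = 1 − 1.2571 ≈ -0.257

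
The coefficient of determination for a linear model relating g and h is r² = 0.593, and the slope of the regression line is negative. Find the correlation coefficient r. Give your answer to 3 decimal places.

|r| = √0.593 = 0.770
The association is negative, so r = −0.770.

-0.770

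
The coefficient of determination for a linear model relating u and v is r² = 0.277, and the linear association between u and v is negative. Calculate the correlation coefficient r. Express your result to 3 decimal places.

-0.526

|r| = √0.277 = 0.526
The association is negative, so r = −0.526.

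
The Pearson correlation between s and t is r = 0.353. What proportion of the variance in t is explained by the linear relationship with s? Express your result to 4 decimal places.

0.1246

r² = (0.353)² = 0.1246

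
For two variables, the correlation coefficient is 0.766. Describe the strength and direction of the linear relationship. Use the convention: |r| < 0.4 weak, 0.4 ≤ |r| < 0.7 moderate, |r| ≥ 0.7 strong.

r = 0.766 > 0 so the relationship is positive.
|r| = 0.766, which falls in the strong range.

strong positive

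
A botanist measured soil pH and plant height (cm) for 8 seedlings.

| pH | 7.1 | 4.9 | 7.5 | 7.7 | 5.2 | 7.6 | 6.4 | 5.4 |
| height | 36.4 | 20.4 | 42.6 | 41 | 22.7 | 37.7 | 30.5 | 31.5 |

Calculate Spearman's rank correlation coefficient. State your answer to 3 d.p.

0.905

Rank pH: 5, 1, 6, 8, 2, 7, 4, 3
Rank height: 5, 1, 8, 7, 2, 6, 3, 4
d = rank(pH) − rank(height): 0, 0, -2, 1, 0, 1, 1, -1; Σd² = 8
ρ = 1 − 6Σd² / [n(n²−1)] = 1 − 6×8 / (8×63) = 1 − 48/504 ≈ 0.905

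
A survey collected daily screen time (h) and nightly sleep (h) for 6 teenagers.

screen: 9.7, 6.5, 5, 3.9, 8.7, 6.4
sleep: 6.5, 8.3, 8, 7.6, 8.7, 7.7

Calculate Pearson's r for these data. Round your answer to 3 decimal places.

-0.237

n = 6, Σx = 40.2, Σy = 46.8, Σx² = 293.2, Σy² = 367.88, Σxy = 311.61
nΣxy − ΣxΣy = 1869.66 − 1881.36 = -11.7
nΣx² − (Σx)² = 1759.2 − 1616.04 = 143.16; nΣy² − (Σy)² = 2207.28 − 2190.24 = 17.04
r = -11.7 / √(143.16 × 17.04) = -11.7 / 49.3908 ≈ -0.237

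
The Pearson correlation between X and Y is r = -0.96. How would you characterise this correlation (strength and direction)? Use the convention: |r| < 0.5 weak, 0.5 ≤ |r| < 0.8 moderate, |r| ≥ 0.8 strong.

r = -0.96 < 0 so the relationship is negative.
|r| = 0.96, which falls in the strong range.

strong negative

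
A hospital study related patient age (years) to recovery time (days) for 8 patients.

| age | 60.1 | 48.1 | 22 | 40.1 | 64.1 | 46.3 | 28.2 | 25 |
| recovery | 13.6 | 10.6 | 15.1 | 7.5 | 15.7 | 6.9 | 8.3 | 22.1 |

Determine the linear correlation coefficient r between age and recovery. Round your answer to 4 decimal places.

-0.1617

n = 8, Σx = 333.9, Σy = 99.8, Σx² = 15690.37, Σy² = 1432.98, Σxy = 4072.57
nΣxy − ΣxΣy = 32580.56 − 33323.22 = -742.66
nΣx² − (Σx)² = 125522.96 − 111489.21 = 14033.75; nΣy² − (Σy)² = 11463.84 − 9960.04 = 1503.8
r = -742.66 / √(14033.75 × 1503.8) = -742.66 / 4593.9039 ≈ -0.1617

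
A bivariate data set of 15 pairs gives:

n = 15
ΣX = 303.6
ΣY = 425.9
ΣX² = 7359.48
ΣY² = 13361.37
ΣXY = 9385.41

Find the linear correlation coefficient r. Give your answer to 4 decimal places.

0.6164

r = (nΣXY − ΣXΣY) / √[(nΣX² − (ΣX)²)(nΣY² − (ΣY)²)]
Numerator: 15×9385.41 − 303.6×425.9 = 11477.91
Denominator: √[(110392.2 − 92172.96)(200420.55 − 181390.81)] = √[18219.24 × 19029.74] = 18620.0806
r = 11477.91 / 18620.0806 ≈ 0.6164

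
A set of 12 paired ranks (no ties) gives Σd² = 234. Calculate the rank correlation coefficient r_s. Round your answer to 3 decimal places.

ρ = 1 − 6Σd² / [n(n²−1)] = 1 − 6×234 / (12×143)
  = 1 − 1404/1716 = 1 − 0.8182 ≈ 0.182

0.182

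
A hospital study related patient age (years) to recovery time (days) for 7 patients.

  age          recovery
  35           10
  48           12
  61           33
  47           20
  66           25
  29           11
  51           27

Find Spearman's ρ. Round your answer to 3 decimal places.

0.821

Rank age: 2, 4, 6, 3, 7, 1, 5
Rank recovery: 1, 3, 7, 4, 5, 2, 6
d = rank(age) − rank(recovery): 1, 1, -1, -1, 2, -1, -1; Σd² = 10
ρ = 1 − 6Σd² / [n(n²−1)] = 1 − 6×10 / (7×48) = 1 − 60/336 ≈ 0.821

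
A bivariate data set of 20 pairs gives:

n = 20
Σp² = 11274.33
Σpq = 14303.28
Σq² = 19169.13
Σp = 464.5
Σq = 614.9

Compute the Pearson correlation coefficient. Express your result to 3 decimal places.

r = (nΣpq − ΣpΣq) / √[(nΣp² − (Σp)²)(nΣq² − (Σq)²)]
Numerator: 20×14303.28 − 464.5×614.9 = 444.55
Denominator: √[(225486.6 − 215760.25)(383382.6 − 378102.01)] = √[9726.35 × 5280.59] = 7166.6496
r = 444.55 / 7166.6496 ≈ 0.062

0.062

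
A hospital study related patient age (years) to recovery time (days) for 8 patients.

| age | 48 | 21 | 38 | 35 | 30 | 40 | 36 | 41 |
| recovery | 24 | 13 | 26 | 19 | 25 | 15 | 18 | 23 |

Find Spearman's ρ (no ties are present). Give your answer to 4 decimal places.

0.2857

Rank age: 8, 1, 5, 3, 2, 6, 4, 7
Rank recovery: 6, 1, 8, 4, 7, 2, 3, 5
d = rank(age) − rank(recovery): 2, 0, -3, -1, -5, 4, 1, 2; Σd² = 60
ρ = 1 − 6Σd² / [n(n²−1)] = 1 − 6×60 / (8×63) = 1 − 360/504 ≈ 0.2857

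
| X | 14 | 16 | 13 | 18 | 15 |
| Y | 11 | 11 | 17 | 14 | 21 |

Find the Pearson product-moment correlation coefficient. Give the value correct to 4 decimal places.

n = 5, ΣX = 76, ΣY = 74, ΣX² = 1170, ΣY² = 1168, ΣXY = 1118
nΣXY − ΣXΣY = 5590 − 5624 = -34
nΣX² − (ΣX)² = 5850 − 5776 = 74; nΣY² − (ΣY)² = 5840 − 5476 = 364
r = -34 / √(74 × 364) = -34 / 164.1219 ≈ -0.2072

-0.2072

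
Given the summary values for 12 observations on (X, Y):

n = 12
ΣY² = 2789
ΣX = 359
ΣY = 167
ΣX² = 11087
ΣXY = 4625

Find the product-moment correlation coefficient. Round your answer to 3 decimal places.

-0.924

r = (nΣXY − ΣXΣY) / √[(nΣX² − (ΣX)²)(nΣY² − (ΣY)²)]
Numerator: 12×4625 − 359×167 = -4453
Denominator: √[(133044 − 128881)(33468 − 27889)] = √[4163 × 5579] = 4819.2714
r = -4453 / 4819.2714 ≈ -0.924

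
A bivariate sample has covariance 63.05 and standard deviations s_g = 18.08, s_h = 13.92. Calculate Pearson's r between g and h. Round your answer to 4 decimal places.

0.2505

r = Cov(g,h) / (s_g · s_h) = 63.05 / (18.08 × 13.92)
  = 63.05 / 251.6736 ≈ 0.2505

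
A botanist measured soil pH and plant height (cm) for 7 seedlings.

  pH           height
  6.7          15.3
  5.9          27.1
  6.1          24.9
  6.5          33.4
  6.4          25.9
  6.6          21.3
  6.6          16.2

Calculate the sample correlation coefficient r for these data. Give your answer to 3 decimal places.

-0.496

n = 7, Σx = 44.8, Σy = 164.1, Σx² = 287.24, Σy² = 4091.01, Σxy = 1044.65
nΣxy − ΣxΣy = 7312.55 − 7351.68 = -39.13
nΣx² − (Σx)² = 2010.68 − 2007.04 = 3.64; nΣy² − (Σy)² = 28637.07 − 26928.81 = 1708.26
r = -39.13 / √(3.64 × 1708.26) = -39.13 / 78.8547 ≈ -0.496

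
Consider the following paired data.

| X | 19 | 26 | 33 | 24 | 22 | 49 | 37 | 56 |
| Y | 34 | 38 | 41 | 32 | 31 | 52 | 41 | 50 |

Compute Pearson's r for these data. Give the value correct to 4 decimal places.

0.9483

n = 8, ΣX = 266, ΣY = 319, ΣX² = 10092, ΣY² = 13151, ΣXY = 11302
nΣXY − ΣXΣY = 90416 − 84854 = 5562
nΣX² − (ΣX)² = 80736 − 70756 = 9980; nΣY² − (ΣY)² = 105208 − 101761 = 3447
r = 5562 / √(9980 × 3447) = 5562 / 5865.2417 ≈ 0.9483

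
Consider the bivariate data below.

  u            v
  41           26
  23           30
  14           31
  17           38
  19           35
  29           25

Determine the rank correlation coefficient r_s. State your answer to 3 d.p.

-0.771

Rank u: 6, 4, 1, 2, 3, 5
Rank v: 2, 3, 4, 6, 5, 1
d = rank(u) − rank(v): 4, 1, -3, -4, -2, 4; Σd² = 62
ρ = 1 − 6Σd² / [n(n²−1)] = 1 − 6×62 / (6×35) = 1 − 372/210 ≈ -0.771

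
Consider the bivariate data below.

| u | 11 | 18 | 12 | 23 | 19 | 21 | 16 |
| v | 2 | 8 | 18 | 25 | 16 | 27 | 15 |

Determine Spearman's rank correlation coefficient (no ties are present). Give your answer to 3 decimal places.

Rank u: 1, 4, 2, 7, 5, 6, 3
Rank v: 1, 2, 5, 6, 4, 7, 3
d = rank(u) − rank(v): 0, 2, -3, 1, 1, -1, 0; Σd² = 16
ρ = 1 − 6Σd² / [n(n²−1)] = 1 − 6×16 / (7×48) = 1 − 96/336 ≈ 0.714

0.714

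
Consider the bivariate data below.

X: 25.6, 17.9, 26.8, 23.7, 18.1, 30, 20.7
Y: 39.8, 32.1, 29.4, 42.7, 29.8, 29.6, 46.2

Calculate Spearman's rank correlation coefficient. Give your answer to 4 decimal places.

-0.4286

Rank X: 5, 1, 6, 4, 2, 7, 3
Rank Y: 5, 4, 1, 6, 3, 2, 7
d = rank(X) − rank(Y): 0, -3, 5, -2, -1, 5, -4; Σd² = 80
ρ = 1 − 6Σd² / [n(n²−1)] = 1 − 6×80 / (7×48) = 1 − 480/336 ≈ -0.4286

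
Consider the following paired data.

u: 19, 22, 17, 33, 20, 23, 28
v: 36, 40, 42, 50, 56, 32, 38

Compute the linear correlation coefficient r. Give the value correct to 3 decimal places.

0.158

n = 7, Σu = 162, Σv = 294, Σu² = 3936, Σv² = 12764, Σuv = 6848
nΣuv − ΣuΣv = 47936 − 47628 = 308
nΣu² − (Σu)² = 27552 − 26244 = 1308; nΣv² − (Σv)² = 89348 − 86436 = 2912
r = 308 / √(1308 × 2912) = 308 / 1951.6393 ≈ 0.158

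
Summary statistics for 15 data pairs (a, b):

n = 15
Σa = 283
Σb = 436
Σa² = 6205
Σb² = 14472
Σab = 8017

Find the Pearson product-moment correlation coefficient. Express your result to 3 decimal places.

-0.167

r = (nΣab − ΣaΣb) / √[(nΣa² − (Σa)²)(nΣb² − (Σb)²)]
Numerator: 15×8017 − 283×436 = -3133
Denominator: √[(93075 − 80089)(217080 − 190096)] = √[12986 × 26984] = 18719.3543
r = -3133 / 18719.3543 ≈ -0.167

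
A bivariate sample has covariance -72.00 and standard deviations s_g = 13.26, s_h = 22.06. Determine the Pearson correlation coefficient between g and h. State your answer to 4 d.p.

r = Cov(g,h) / (s_g · s_h) = -72.00 / (13.26 × 22.06)
  = -72.00 / 292.5156 ≈ -0.2461

-0.2461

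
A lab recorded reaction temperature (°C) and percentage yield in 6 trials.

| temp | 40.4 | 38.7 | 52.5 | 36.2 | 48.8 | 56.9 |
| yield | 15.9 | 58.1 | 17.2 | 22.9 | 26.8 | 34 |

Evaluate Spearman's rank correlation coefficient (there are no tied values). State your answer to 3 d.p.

Rank temp: 3, 2, 5, 1, 4, 6
Rank yield: 1, 6, 2, 3, 4, 5
d = rank(temp) − rank(yield): 2, -4, 3, -2, 0, 1; Σd² = 34
ρ = 1 − 6Σd² / [n(n²−1)] = 1 − 6×34 / (6×35) = 1 − 204/210 ≈ 0.029

0.029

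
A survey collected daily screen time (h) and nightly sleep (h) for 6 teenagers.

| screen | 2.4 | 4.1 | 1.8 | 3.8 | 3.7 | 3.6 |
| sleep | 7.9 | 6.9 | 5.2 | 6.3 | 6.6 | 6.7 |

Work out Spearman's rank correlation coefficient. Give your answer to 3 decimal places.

Rank screen: 2, 6, 1, 5, 4, 3
Rank sleep: 6, 5, 1, 2, 3, 4
d = rank(screen) − rank(sleep): -4, 1, 0, 3, 1, -1; Σd² = 28
ρ = 1 − 6Σd² / [n(n²−1)] = 1 − 6×28 / (6×35) = 1 − 168/210 ≈ 0.200

0.200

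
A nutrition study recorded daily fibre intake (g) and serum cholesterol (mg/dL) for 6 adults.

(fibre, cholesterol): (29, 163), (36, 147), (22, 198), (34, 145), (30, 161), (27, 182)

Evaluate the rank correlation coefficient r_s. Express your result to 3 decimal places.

-0.943

Rank fibre: 3, 6, 1, 5, 4, 2
Rank cholesterol: 4, 2, 6, 1, 3, 5
d = rank(fibre) − rank(cholesterol): -1, 4, -5, 4, 1, -3; Σd² = 68
ρ = 1 − 6Σd² / [n(n²−1)] = 1 − 6×68 / (6×35) = 1 − 408/210 ≈ -0.943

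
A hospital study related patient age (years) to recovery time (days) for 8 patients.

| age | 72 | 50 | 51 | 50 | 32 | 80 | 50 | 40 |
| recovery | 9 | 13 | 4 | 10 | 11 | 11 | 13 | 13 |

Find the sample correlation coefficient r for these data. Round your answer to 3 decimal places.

n = 8, Σx = 425, Σy = 84, Σx² = 24309, Σy² = 946, Σxy = 4404
nΣxy − ΣxΣy = 35232 − 35700 = -468
nΣx² − (Σx)² = 194472 − 180625 = 13847; nΣy² − (Σy)² = 7568 − 7056 = 512
r = -468 / √(13847 × 512) = -468 / 2662.6423 ≈ -0.176

-0.176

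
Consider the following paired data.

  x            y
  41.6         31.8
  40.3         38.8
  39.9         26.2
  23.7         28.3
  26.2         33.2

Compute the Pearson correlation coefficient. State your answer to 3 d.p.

n = 5, Σx = 171.7, Σy = 158.3, Σx² = 6194.79, Σy² = 5106.25, Σxy = 5472.45
nΣxy − ΣxΣy = 27362.25 − 27180.11 = 182.14
nΣx² − (Σx)² = 30973.95 − 29480.89 = 1493.06; nΣy² − (Σy)² = 25531.25 − 25058.89 = 472.36
r = 182.14 / √(1493.06 × 472.36) = 182.14 / 839.7987 ≈ 0.217

0.217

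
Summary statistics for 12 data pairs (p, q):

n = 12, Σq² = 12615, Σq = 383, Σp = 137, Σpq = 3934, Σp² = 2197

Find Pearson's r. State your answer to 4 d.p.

-0.8817

r = (nΣpq − ΣpΣq) / √[(nΣp² − (Σp)²)(nΣq² − (Σq)²)]
Numerator: 12×3934 − 137×383 = -5263
Denominator: √[(26364 − 18769)(151380 − 146689)] = √[7595 × 4691] = 5968.9316
r = -5263 / 5968.9316 ≈ -0.8817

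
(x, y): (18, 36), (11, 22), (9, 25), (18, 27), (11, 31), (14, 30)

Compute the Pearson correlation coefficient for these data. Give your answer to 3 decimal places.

0.566

n = 6, Σx = 81, Σy = 171, Σx² = 1167, Σy² = 4995, Σxy = 2362
nΣxy − ΣxΣy = 14172 − 13851 = 321
nΣx² − (Σx)² = 7002 − 6561 = 441; nΣy² − (Σy)² = 29970 − 29241 = 729
r = 321 / √(441 × 729) = 321 / 567.0000 ≈ 0.566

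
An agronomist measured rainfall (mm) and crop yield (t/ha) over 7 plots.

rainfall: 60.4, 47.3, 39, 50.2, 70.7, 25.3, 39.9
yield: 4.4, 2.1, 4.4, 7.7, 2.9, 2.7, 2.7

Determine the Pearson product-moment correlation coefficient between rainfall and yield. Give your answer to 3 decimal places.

n = 7, Σx = 332.8, Σy = 26.9, Σx² = 17157.08, Σy² = 125.41, Σxy = 1304.3
nΣxy − ΣxΣy = 9130.1 − 8952.32 = 177.78
nΣx² − (Σx)² = 120099.56 − 110755.84 = 9343.72; nΣy² − (Σy)² = 877.87 − 723.61 = 154.26
r = 177.78 / √(9343.72 × 154.26) = 177.78 / 1200.5675 ≈ 0.148

0.148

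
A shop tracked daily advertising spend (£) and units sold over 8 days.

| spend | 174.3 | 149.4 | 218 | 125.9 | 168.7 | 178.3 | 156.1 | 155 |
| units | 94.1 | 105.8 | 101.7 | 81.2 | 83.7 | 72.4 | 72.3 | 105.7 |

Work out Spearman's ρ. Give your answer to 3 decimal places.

-0.143

Rank spend: 6, 2, 8, 1, 5, 7, 4, 3
Rank units: 5, 8, 6, 3, 4, 2, 1, 7
d = rank(spend) − rank(units): 1, -6, 2, -2, 1, 5, 3, -4; Σd² = 96
ρ = 1 − 6Σd² / [n(n²−1)] = 1 − 6×96 / (8×63) = 1 − 576/504 ≈ -0.143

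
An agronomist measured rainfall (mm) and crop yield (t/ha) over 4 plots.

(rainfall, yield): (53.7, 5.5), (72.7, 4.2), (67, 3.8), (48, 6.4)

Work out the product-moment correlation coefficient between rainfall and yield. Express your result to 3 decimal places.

-0.937

n = 4, Σx = 241.4, Σy = 19.9, Σx² = 14961.98, Σy² = 103.29, Σxy = 1162.49
nΣxy − ΣxΣy = 4649.96 − 4803.86 = -153.9
nΣx² − (Σx)² = 59847.92 − 58273.96 = 1573.96; nΣy² − (Σy)² = 413.16 − 396.01 = 17.15
r = -153.9 / √(1573.96 × 17.15) = -153.9 / 164.2967 ≈ -0.937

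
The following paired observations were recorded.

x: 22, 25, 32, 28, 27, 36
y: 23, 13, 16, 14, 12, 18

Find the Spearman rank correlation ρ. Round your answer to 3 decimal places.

Rank x: 1, 2, 5, 4, 3, 6
Rank y: 6, 2, 4, 3, 1, 5
d = rank(x) − rank(y): -5, 0, 1, 1, 2, 1; Σd² = 32
ρ = 1 − 6Σd² / [n(n²−1)] = 1 − 6×32 / (6×35) = 1 − 192/210 ≈ 0.086

0.086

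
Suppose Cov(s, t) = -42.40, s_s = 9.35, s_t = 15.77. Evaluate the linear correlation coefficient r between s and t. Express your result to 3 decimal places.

r = Cov(s,t) / (s_s · s_t) = -42.40 / (9.35 × 15.77)
  = -42.40 / 147.4495 ≈ -0.288

-0.288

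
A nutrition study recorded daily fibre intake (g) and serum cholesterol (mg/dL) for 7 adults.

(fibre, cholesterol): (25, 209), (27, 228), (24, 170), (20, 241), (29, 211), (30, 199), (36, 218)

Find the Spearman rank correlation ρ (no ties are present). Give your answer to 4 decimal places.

Rank fibre: 3, 4, 2, 1, 5, 6, 7
Rank cholesterol: 3, 6, 1, 7, 4, 2, 5
d = rank(fibre) − rank(cholesterol): 0, -2, 1, -6, 1, 4, 2; Σd² = 62
ρ = 1 − 6Σd² / [n(n²−1)] = 1 − 6×62 / (7×48) = 1 − 372/336 ≈ -0.1071

-0.1071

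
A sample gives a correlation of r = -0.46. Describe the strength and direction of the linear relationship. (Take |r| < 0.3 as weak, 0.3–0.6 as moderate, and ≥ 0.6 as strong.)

r = -0.46 < 0 so the relationship is negative.
|r| = 0.46, which falls in the moderate range.

moderate negative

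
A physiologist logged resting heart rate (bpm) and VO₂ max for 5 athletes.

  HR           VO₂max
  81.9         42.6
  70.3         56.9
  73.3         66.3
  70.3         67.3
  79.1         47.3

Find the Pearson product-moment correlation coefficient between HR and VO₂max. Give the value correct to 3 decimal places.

n = 5, Σx = 374.9, Σy = 280.4, Σx² = 28221.49, Σy² = 16214.64, Σxy = 20821.42
nΣxy − ΣxΣy = 104107.1 − 105121.96 = -1014.86
nΣx² − (Σx)² = 141107.45 − 140550.01 = 557.44; nΣy² − (Σy)² = 81073.2 − 78624.16 = 2449.04
r = -1014.86 / √(557.44 × 2449.04) = -1014.86 / 1168.4147 ≈ -0.869

-0.869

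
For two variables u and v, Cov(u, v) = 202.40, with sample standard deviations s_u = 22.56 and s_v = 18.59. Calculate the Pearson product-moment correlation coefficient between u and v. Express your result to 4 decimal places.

0.4826

r = Cov(u,v) / (s_u · s_v) = 202.40 / (22.56 × 18.59)
  = 202.40 / 419.3904 ≈ 0.4826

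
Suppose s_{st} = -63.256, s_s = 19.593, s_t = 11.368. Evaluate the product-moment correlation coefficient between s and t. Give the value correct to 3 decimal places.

-0.284

r = Cov(s,t) / (s_s · s_t) = -63.256 / (19.593 × 11.368)
  = -63.256 / 222.7332 ≈ -0.284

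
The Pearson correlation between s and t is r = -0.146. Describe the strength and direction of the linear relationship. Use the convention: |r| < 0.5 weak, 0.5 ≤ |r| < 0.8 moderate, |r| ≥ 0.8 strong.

weak negative

r = -0.146 < 0 so the relationship is negative.
|r| = 0.146, which falls in the weak range.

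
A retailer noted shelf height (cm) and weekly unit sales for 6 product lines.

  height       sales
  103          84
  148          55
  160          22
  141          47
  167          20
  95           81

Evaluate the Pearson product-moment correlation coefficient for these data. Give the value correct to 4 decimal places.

n = 6, Σx = 814, Σy = 309, Σx² = 114908, Σy² = 19735, Σxy = 37974
nΣxy − ΣxΣy = 227844 − 251526 = -23682
nΣx² − (Σx)² = 689448 − 662596 = 26852; nΣy² − (Σy)² = 118410 − 95481 = 22929
r = -23682 / √(26852 × 22929) = -23682 / 24813.0915 ≈ -0.9544

-0.9544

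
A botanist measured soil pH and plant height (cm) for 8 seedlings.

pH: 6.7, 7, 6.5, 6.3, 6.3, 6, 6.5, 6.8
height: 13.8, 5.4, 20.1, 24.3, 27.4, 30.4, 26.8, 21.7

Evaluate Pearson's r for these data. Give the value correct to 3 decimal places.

n = 8, Σx = 52.1, Σy = 169.9, Σx² = 340.01, Σy² = 4078.15, Σxy = 1090.78
nΣxy − ΣxΣy = 8726.24 − 8851.79 = -125.55
nΣx² − (Σx)² = 2720.08 − 2714.41 = 5.67; nΣy² − (Σy)² = 32625.2 − 28866.01 = 3759.19
r = -125.55 / √(5.67 × 3759.19) = -125.55 / 145.9952 ≈ -0.860

-0.860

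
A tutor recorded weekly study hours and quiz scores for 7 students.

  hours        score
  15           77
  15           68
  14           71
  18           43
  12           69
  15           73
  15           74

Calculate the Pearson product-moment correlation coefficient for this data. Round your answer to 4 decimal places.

n = 7, Σx = 104, Σy = 475, Σx² = 1564, Σy² = 33009, Σxy = 6976
nΣxy − ΣxΣy = 48832 − 49400 = -568
nΣx² − (Σx)² = 10948 − 10816 = 132; nΣy² − (Σy)² = 231063 − 225625 = 5438
r = -568 / √(132 × 5438) = -568 / 847.2402 ≈ -0.6704

-0.6704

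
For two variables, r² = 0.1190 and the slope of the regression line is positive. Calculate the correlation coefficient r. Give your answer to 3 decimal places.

0.345

|r| = √0.1190 = 0.345
The association is positive, so r = 0.345.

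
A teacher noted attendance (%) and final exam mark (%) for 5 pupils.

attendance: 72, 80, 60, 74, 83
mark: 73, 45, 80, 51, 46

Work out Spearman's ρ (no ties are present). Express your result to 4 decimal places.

-0.9000

Rank attendance: 2, 4, 1, 3, 5
Rank mark: 4, 1, 5, 3, 2
d = rank(attendance) − rank(mark): -2, 3, -4, 0, 3; Σd² = 38
ρ = 1 − 6Σd² / [n(n²−1)] = 1 − 6×38 / (5×24) = 1 − 228/120 ≈ -0.9000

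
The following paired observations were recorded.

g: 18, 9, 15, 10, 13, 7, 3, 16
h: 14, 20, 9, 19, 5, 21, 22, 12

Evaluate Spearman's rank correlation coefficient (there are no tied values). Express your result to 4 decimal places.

-0.7619

Rank g: 8, 3, 6, 4, 5, 2, 1, 7
Rank h: 4, 6, 2, 5, 1, 7, 8, 3
d = rank(g) − rank(h): 4, -3, 4, -1, 4, -5, -7, 4; Σd² = 148
ρ = 1 − 6Σd² / [n(n²−1)] = 1 − 6×148 / (8×63) = 1 − 888/504 ≈ -0.7619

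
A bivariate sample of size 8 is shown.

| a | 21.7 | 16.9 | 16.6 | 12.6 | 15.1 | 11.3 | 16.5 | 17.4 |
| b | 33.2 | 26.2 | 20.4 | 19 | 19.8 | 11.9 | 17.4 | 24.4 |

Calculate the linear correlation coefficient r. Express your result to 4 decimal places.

n = 8, Σa = 128.1, Σb = 172.3, Σa² = 2121.53, Σb² = 3997.61, Σab = 2886.37
nΣab − ΣaΣb = 23090.96 − 22071.63 = 1019.33
nΣa² − (Σa)² = 16972.24 − 16409.61 = 562.63; nΣb² − (Σb)² = 31980.88 − 29687.29 = 2293.59
r = 1019.33 / √(562.63 × 2293.59) = 1019.33 / 1135.9765 ≈ 0.8973

0.8973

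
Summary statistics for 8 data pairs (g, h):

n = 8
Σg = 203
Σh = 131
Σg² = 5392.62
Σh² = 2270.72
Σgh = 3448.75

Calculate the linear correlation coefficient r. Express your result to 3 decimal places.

r = (nΣgh − ΣgΣh) / √[(nΣg² − (Σg)²)(nΣh² − (Σh)²)]
Numerator: 8×3448.75 − 203×131 = 997
Denominator: √[(43140.96 − 41209)(18165.76 − 17161)] = √[1931.96 × 1004.76] = 1393.2538
r = 997 / 1393.2538 ≈ 0.716

0.716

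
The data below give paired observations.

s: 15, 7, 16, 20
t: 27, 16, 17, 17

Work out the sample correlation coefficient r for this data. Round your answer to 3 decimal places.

n = 4, Σs = 58, Σt = 77, Σs² = 930, Σt² = 1563, Σst = 1129
nΣst − ΣsΣt = 4516 − 4466 = 50
nΣs² − (Σs)² = 3720 − 3364 = 356; nΣt² − (Σt)² = 6252 − 5929 = 323
r = 50 / √(356 × 323) = 50 / 339.0988 ≈ 0.147

0.147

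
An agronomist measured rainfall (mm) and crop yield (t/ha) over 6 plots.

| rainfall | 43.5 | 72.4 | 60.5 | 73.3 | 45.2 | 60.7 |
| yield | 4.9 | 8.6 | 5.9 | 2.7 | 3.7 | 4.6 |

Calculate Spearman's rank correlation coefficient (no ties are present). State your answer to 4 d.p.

Rank rainfall: 1, 5, 3, 6, 2, 4
Rank yield: 4, 6, 5, 1, 2, 3
d = rank(rainfall) − rank(yield): -3, -1, -2, 5, 0, 1; Σd² = 40
ρ = 1 − 6Σd² / [n(n²−1)] = 1 − 6×40 / (6×35) = 1 − 240/210 ≈ -0.1429

-0.1429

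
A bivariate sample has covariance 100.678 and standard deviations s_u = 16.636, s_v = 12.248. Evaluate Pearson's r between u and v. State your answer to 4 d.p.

r = Cov(u,v) / (s_u · s_v) = 100.678 / (16.636 × 12.248)
  = 100.678 / 203.7577 ≈ 0.4941

0.4941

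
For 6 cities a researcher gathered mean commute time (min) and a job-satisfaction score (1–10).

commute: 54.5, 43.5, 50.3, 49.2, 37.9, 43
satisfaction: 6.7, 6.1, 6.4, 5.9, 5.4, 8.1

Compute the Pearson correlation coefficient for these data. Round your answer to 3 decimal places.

n = 6, Σx = 278.4, Σy = 38.6, Σx² = 13098.64, Σy² = 252.64, Σxy = 1795.66
nΣxy − ΣxΣy = 10773.96 − 10746.24 = 27.72
nΣx² − (Σx)² = 78591.84 − 77506.56 = 1085.28; nΣy² − (Σy)² = 1515.84 − 1489.96 = 25.88
r = 27.72 / √(1085.28 × 25.88) = 27.72 / 167.5919 ≈ 0.165

0.165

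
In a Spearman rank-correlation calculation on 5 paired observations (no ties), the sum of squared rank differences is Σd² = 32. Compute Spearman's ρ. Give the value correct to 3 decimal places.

ρ = 1 − 6Σd² / [n(n²−1)] = 1 − 6×32 / (5×24)
  = 1 − 192/120 = 1 − 1.6000 ≈ -0.600

-0.600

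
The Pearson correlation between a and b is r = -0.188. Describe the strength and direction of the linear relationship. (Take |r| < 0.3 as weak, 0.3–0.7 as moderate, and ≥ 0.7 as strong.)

weak negative

r = -0.188 < 0 so the relationship is negative.
|r| = 0.188, which falls in the weak range.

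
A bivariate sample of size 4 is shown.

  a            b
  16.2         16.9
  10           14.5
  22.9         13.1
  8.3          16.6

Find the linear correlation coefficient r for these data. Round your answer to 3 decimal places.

n = 4, Σa = 57.4, Σb = 61.1, Σa² = 955.74, Σb² = 943.03, Σab = 856.55
nΣab − ΣaΣb = 3426.2 − 3507.14 = -80.94
nΣa² − (Σa)² = 3822.96 − 3294.76 = 528.2; nΣb² − (Σb)² = 3772.12 − 3733.21 = 38.91
r = -80.94 / √(528.2 × 38.91) = -80.94 / 143.3606 ≈ -0.565

-0.565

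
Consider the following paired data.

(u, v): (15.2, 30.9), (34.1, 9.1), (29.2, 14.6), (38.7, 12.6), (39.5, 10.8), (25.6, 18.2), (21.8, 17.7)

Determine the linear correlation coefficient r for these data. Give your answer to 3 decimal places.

-0.890

n = 7, Σu = 204.1, Σv = 113.9, Σu² = 6435.03, Σv² = 2170.71, Σuv = 2972.31
nΣuv − ΣuΣv = 20806.17 − 23246.99 = -2440.82
nΣu² − (Σu)² = 45045.21 − 41656.81 = 3388.4; nΣv² − (Σv)² = 15194.97 − 12973.21 = 2221.76
r = -2440.82 / √(3388.4 × 2221.76) = -2440.82 / 2743.7587 ≈ -0.890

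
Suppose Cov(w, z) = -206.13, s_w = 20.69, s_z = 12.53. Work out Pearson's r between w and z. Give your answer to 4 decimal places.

r = Cov(w,z) / (s_w · s_z) = -206.13 / (20.69 × 12.53)
  = -206.13 / 259.2457 ≈ -0.7951

-0.7951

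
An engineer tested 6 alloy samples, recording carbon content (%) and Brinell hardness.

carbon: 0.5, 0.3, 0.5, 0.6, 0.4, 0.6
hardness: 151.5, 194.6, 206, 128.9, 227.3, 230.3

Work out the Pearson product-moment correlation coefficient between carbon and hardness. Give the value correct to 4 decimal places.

-0.2801

n = 6, Σx = 2.9, Σy = 1138.6, Σx² = 1.47, Σy² = 224576, Σxy = 543.57
nΣxy − ΣxΣy = 3261.42 − 3301.94 = -40.52
nΣx² − (Σx)² = 8.82 − 8.41 = 0.41; nΣy² − (Σy)² = 1347456 − 1296409.96 = 51046.04
r = -40.52 / √(0.41 × 51046.04) = -40.52 / 144.6682 ≈ -0.2801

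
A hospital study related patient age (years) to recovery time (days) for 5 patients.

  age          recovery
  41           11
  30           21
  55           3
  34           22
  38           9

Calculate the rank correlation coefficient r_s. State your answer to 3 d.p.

-0.800

Rank age: 4, 1, 5, 2, 3
Rank recovery: 3, 4, 1, 5, 2
d = rank(age) − rank(recovery): 1, -3, 4, -3, 1; Σd² = 36
ρ = 1 − 6Σd² / [n(n²−1)] = 1 − 6×36 / (5×24) = 1 − 216/120 ≈ -0.800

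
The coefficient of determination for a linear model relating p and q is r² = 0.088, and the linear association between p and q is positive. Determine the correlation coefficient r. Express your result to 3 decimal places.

|r| = √0.088 = 0.297
The association is positive, so r = 0.297.

0.297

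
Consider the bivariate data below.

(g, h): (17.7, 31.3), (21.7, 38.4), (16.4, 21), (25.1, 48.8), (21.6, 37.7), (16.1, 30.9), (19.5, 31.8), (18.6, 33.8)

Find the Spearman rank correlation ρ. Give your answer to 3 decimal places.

0.952

Rank g: 3, 7, 2, 8, 6, 1, 5, 4
Rank h: 3, 7, 1, 8, 6, 2, 4, 5
d = rank(g) − rank(h): 0, 0, 1, 0, 0, -1, 1, -1; Σd² = 4
ρ = 1 − 6Σd² / [n(n²−1)] = 1 − 6×4 / (8×63) = 1 − 24/504 ≈ 0.952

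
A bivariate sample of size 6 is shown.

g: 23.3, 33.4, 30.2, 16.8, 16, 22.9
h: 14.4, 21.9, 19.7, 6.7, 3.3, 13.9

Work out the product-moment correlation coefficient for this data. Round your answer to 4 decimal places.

n = 6, Σg = 142.6, Σh = 79.9, Σg² = 3633.14, Σh² = 1324.05, Σgh = 2145.59
nΣgh − ΣgΣh = 12873.54 − 11393.74 = 1479.8
nΣg² − (Σg)² = 21798.84 − 20334.76 = 1464.08; nΣh² − (Σh)² = 7944.3 − 6384.01 = 1560.29
r = 1479.8 / √(1464.08 × 1560.29) = 1479.8 / 1511.4197 ≈ 0.9791

0.9791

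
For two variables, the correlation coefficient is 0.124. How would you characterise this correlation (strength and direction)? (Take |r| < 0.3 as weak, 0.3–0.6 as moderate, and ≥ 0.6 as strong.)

weak positive

r = 0.124 > 0 so the relationship is positive.
|r| = 0.124, which falls in the weak range.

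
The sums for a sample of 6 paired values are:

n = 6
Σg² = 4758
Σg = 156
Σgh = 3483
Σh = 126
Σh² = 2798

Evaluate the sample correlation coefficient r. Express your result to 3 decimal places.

0.634

r = (nΣgh − ΣgΣh) / √[(nΣg² − (Σg)²)(nΣh² − (Σh)²)]
Numerator: 6×3483 − 156×126 = 1242
Denominator: √[(28548 − 24336)(16788 − 15876)] = √[4212 × 912] = 1959.9347
r = 1242 / 1959.9347 ≈ 0.634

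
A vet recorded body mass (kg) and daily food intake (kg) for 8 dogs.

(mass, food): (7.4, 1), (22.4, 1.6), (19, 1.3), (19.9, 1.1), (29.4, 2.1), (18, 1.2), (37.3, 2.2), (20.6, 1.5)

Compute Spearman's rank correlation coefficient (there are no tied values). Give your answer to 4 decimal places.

0.9286

Rank mass: 1, 6, 3, 4, 7, 2, 8, 5
Rank food: 1, 6, 4, 2, 7, 3, 8, 5
d = rank(mass) − rank(food): 0, 0, -1, 2, 0, -1, 0, 0; Σd² = 6
ρ = 1 − 6Σd² / [n(n²−1)] = 1 − 6×6 / (8×63) = 1 − 36/504 ≈ 0.9286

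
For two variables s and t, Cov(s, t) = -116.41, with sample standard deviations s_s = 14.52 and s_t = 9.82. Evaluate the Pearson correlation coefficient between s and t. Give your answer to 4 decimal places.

r = Cov(s,t) / (s_s · s_t) = -116.41 / (14.52 × 9.82)
  = -116.41 / 142.5864 ≈ -0.8164

-0.8164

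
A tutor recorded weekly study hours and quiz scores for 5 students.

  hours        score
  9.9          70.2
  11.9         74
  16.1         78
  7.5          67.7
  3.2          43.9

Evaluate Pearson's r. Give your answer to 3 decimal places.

0.913

n = 5, Σx = 48.6, Σy = 333.8, Σx² = 565.32, Σy² = 22998.54, Σxy = 3479.61
nΣxy − ΣxΣy = 17398.05 − 16222.68 = 1175.37
nΣx² − (Σx)² = 2826.6 − 2361.96 = 464.64; nΣy² − (Σy)² = 114992.7 − 111422.44 = 3570.26
r = 1175.37 / √(464.64 × 3570.26) = 1175.37 / 1287.9773 ≈ 0.913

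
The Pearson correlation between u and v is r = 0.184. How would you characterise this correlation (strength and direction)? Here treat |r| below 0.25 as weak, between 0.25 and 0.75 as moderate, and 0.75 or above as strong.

r = 0.184 > 0 so the relationship is positive.
|r| = 0.184, which falls in the weak range.

weak positive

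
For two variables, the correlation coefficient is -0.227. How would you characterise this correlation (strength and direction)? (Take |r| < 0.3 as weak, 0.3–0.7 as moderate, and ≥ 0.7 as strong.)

weak negative

r = -0.227 < 0 so the relationship is negative.
|r| = 0.227, which falls in the weak range.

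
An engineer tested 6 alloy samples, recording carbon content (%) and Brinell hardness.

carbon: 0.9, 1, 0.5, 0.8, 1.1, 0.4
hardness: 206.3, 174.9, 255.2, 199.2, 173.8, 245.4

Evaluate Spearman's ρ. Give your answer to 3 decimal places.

Rank carbon: 4, 5, 2, 3, 6, 1
Rank hardness: 4, 2, 6, 3, 1, 5
d = rank(carbon) − rank(hardness): 0, 3, -4, 0, 5, -4; Σd² = 66
ρ = 1 − 6Σd² / [n(n²−1)] = 1 − 6×66 / (6×35) = 1 − 396/210 ≈ -0.886

-0.886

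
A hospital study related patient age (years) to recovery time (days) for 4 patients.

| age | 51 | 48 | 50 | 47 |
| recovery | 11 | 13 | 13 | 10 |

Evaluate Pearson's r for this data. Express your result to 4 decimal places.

n = 4, Σx = 196, Σy = 47, Σx² = 9614, Σy² = 559, Σxy = 2305
nΣxy − ΣxΣy = 9220 − 9212 = 8
nΣx² − (Σx)² = 38456 − 38416 = 40; nΣy² − (Σy)² = 2236 − 2209 = 27
r = 8 / √(40 × 27) = 8 / 32.8634 ≈ 0.2434

0.2434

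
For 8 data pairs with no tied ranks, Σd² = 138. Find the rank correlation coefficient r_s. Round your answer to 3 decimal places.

ρ = 1 − 6Σd² / [n(n²−1)] = 1 − 6×138 / (8×63)
  = 1 − 828/504 = 1 − 1.6429 ≈ -0.643

-0.643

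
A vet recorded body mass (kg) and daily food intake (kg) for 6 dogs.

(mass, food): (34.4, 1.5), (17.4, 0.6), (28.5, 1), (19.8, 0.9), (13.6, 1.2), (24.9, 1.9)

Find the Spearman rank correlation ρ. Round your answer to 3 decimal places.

0.429

Rank mass: 6, 2, 5, 3, 1, 4
Rank food: 5, 1, 3, 2, 4, 6
d = rank(mass) − rank(food): 1, 1, 2, 1, -3, -2; Σd² = 20
ρ = 1 − 6Σd² / [n(n²−1)] = 1 − 6×20 / (6×35) = 1 − 120/210 ≈ 0.429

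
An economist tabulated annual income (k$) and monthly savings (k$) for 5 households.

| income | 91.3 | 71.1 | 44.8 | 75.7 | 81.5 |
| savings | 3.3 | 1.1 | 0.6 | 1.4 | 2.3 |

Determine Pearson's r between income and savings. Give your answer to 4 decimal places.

0.8829

n = 5, Σx = 364.4, Σy = 8.7, Σx² = 27770.68, Σy² = 19.71, Σxy = 699.81
nΣxy − ΣxΣy = 3499.05 − 3170.28 = 328.77
nΣx² − (Σx)² = 138853.4 − 132787.36 = 6066.04; nΣy² − (Σy)² = 98.55 − 75.69 = 22.86
r = 328.77 / √(6066.04 × 22.86) = 328.77 / 372.3838 ≈ 0.8829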